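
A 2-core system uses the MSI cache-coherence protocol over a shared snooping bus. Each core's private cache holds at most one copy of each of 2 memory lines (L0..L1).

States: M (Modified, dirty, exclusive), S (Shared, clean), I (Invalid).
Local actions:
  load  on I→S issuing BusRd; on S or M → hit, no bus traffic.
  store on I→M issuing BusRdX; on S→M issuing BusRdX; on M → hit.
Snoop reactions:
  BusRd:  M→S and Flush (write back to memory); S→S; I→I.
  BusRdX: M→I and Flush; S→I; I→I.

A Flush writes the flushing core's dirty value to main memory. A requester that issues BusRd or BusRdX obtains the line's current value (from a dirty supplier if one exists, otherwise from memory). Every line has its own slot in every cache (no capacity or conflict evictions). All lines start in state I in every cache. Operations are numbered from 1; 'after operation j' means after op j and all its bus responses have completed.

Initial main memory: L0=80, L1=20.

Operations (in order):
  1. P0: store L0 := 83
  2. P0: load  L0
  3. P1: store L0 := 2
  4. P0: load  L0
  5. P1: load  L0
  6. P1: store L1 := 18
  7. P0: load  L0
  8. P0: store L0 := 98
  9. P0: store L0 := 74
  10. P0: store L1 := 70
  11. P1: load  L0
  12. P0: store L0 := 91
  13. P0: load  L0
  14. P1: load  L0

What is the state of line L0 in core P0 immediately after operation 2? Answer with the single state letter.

state = M

  op1 P0: store L0 := 83 → M/I on L0; bus BusRdX; mem=80
  op2 P0: load  L0 → M/I on L0; bus (none); mem=80
  op3 P1: store L0 := 2 → I/M on L0; bus BusRdX Flush; mem=83
  op4 P0: load  L0 → S/S on L0; bus BusRd Flush; mem=2
  op5 P1: load  L0 → S/S on L0; bus (none); mem=2
  op6 P1: store L1 := 18 → I/M on L1; bus BusRdX; mem=20
  op7 P0: load  L0 → S/S on L0; bus (none); mem=2
  op8 P0: store L0 := 98 → M/I on L0; bus BusRdX; mem=2
  op9 P0: store L0 := 74 → M/I on L0; bus (none); mem=2
  op10 P0: store L1 := 70 → M/I on L1; bus BusRdX Flush; mem=18
  op11 P1: load  L0 → S/S on L0; bus BusRd Flush; mem=74
  op12 P0: store L0 := 91 → M/I on L0; bus BusRdX; mem=74
  op13 P0: load  L0 → M/I on L0; bus (none); mem=74
  op14 P1: load  L0 → S/S on L0; bus BusRd Flush; mem=91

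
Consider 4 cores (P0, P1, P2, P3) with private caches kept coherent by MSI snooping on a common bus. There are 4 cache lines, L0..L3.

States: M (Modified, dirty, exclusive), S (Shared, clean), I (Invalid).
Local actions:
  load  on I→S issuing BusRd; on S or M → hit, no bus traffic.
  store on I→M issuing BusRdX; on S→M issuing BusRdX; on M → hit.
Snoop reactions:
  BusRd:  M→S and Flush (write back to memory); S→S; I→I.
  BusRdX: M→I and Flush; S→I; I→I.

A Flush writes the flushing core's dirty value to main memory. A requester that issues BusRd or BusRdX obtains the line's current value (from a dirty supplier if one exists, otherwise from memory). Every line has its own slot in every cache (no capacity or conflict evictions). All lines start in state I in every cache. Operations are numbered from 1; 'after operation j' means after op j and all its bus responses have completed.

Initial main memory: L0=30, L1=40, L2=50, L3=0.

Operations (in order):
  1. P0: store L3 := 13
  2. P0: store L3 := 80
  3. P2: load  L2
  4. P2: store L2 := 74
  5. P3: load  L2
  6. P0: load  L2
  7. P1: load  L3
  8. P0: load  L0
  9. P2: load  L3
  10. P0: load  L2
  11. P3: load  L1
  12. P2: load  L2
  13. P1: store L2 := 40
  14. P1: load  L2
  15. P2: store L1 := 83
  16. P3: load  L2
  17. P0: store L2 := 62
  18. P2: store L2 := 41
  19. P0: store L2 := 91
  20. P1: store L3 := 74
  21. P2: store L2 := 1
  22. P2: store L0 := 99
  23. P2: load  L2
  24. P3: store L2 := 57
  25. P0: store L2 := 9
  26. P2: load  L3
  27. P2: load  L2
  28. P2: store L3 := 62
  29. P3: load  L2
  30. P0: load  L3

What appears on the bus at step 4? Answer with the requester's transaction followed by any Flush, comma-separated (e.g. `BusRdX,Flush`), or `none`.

1. P0: store L3 := 13  bus=[BusRdX]  L3: P0=M P1=I P2=I P3=I  mem[L3]=0
2. P0: store L3 := 80  bus=[-]  L3: P0=M P1=I P2=I P3=I  mem[L3]=0
3. P2: load  L2  bus=[BusRd]  L2: P0=I P1=I P2=S P3=I  mem[L2]=50
4. P2: store L2 := 74  bus=[BusRdX]  L2: P0=I P1=I P2=M P3=I  mem[L2]=50
5. P3: load  L2  bus=[BusRd,Flush]  L2: P0=I P1=I P2=S P3=S  mem[L2]=74
6. P0: load  L2  bus=[BusRd]  L2: P0=S P1=I P2=S P3=S  mem[L2]=74
7. P1: load  L3  bus=[BusRd,Flush]  L3: P0=S P1=S P2=I P3=I  mem[L3]=80
8. P0: load  L0  bus=[BusRd]  L0: P0=S P1=I P2=I P3=I  mem[L0]=30
9. P2: load  L3  bus=[BusRd]  L3: P0=S P1=S P2=S P3=I  mem[L3]=80
10. P0: load  L2  bus=[-]  L2: P0=S P1=I P2=S P3=S  mem[L2]=74
11. P3: load  L1  bus=[BusRd]  L1: P0=I P1=I P2=I P3=S  mem[L1]=40
12. P2: load  L2  bus=[-]  L2: P0=S P1=I P2=S P3=S  mem[L2]=74
13. P1: store L2 := 40  bus=[BusRdX]  L2: P0=I P1=M P2=I P3=I  mem[L2]=74
14. P1: load  L2  bus=[-]  L2: P0=I P1=M P2=I P3=I  mem[L2]=74
15. P2: store L1 := 83  bus=[BusRdX]  L1: P0=I P1=I P2=M P3=I  mem[L1]=40
16. P3: load  L2  bus=[BusRd,Flush]  L2: P0=I P1=S P2=I P3=S  mem[L2]=40
17. P0: store L2 := 62  bus=[BusRdX]  L2: P0=M P1=I P2=I P3=I  mem[L2]=40
18. P2: store L2 := 41  bus=[BusRdX,Flush]  L2: P0=I P1=I P2=M P3=I  mem[L2]=62
19. P0: store L2 := 91  bus=[BusRdX,Flush]  L2: P0=M P1=I P2=I P3=I  mem[L2]=41
20. P1: store L3 := 74  bus=[BusRdX]  L3: P0=I P1=M P2=I P3=I  mem[L3]=80
21. P2: store L2 := 1  bus=[BusRdX,Flush]  L2: P0=I P1=I P2=M P3=I  mem[L2]=91
22. P2: store L0 := 99  bus=[BusRdX]  L0: P0=I P1=I P2=M P3=I  mem[L0]=30
23. P2: load  L2  bus=[-]  L2: P0=I P1=I P2=M P3=I  mem[L2]=91
24. P3: store L2 := 57  bus=[BusRdX,Flush]  L2: P0=I P1=I P2=I P3=M  mem[L2]=1
25. P0: store L2 := 9  bus=[BusRdX,Flush]  L2: P0=M P1=I P2=I P3=I  mem[L2]=57
26. P2: load  L3  bus=[BusRd,Flush]  L3: P0=I P1=S P2=S P3=I  mem[L3]=74
27. P2: load  L2  bus=[BusRd,Flush]  L2: P0=S P1=I P2=S P3=I  mem[L2]=9
28. P2: store L3 := 62  bus=[BusRdX]  L3: P0=I P1=I P2=M P3=I  mem[L3]=74
29. P3: load  L2  bus=[BusRd]  L2: P0=S P1=I P2=S P3=S  mem[L2]=9
30. P0: load  L3  bus=[BusRd,Flush]  L3: P0=S P1=I P2=S P3=I  mem[L3]=62

bus = BusRdX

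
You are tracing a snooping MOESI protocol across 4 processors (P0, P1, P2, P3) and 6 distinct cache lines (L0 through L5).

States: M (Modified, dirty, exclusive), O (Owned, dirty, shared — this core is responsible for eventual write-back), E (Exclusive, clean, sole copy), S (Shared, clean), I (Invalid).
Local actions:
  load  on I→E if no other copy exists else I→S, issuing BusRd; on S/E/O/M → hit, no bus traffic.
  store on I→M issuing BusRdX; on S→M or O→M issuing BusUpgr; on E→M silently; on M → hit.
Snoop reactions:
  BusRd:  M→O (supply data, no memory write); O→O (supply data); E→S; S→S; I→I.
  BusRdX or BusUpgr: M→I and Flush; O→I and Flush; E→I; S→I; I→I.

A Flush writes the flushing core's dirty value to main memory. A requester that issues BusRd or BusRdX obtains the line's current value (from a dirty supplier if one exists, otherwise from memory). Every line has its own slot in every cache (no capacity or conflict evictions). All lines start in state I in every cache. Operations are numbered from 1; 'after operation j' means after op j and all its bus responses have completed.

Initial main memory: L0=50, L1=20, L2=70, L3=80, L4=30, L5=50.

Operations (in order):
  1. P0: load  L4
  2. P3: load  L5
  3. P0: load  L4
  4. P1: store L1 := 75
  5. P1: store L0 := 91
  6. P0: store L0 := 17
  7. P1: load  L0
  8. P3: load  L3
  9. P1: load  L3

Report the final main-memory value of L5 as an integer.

  op1 P0: load  L4 → E/I/I/I on L4; bus BusRd; mem=30
  op2 P3: load  L5 → I/I/I/E on L5; bus BusRd; mem=50
  op3 P0: load  L4 → E/I/I/I on L4; bus (none); mem=30
  op4 P1: store L1 := 75 → I/M/I/I on L1; bus BusRdX; mem=20
  op5 P1: store L0 := 91 → I/M/I/I on L0; bus BusRdX; mem=50
  op6 P0: store L0 := 17 → M/I/I/I on L0; bus BusRdX Flush; mem=91
  op7 P1: load  L0 → O/S/I/I on L0; bus BusRd; mem=91
  op8 P3: load  L3 → I/I/I/E on L3; bus BusRd; mem=80
  op9 P1: load  L3 → I/S/I/S on L3; bus BusRd; mem=80

memory[L5] = 50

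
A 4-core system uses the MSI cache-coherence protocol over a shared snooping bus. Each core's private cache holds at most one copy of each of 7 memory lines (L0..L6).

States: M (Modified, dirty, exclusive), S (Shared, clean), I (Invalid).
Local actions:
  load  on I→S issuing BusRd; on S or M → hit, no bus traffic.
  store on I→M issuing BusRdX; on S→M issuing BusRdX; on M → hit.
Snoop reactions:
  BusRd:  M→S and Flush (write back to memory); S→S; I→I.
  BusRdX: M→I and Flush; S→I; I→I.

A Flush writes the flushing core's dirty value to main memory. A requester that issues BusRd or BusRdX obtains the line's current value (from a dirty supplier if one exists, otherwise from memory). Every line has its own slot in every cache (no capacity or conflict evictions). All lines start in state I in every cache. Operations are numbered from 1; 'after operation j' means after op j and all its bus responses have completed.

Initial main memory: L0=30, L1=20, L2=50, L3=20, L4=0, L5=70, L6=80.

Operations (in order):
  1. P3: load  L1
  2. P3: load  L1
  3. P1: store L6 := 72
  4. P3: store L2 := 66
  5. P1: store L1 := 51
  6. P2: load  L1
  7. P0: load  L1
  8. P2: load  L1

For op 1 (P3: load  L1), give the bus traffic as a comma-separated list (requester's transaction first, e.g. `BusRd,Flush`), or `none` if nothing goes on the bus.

  op1 P3: load  L1 → I/I/I/S on L1; bus BusRd; mem=20
  op2 P3: load  L1 → I/I/I/S on L1; bus (none); mem=20
  op3 P1: store L6 := 72 → I/M/I/I on L6; bus BusRdX; mem=80
  op4 P3: store L2 := 66 → I/I/I/M on L2; bus BusRdX; mem=50
  op5 P1: store L1 := 51 → I/M/I/I on L1; bus BusRdX; mem=20
  op6 P2: load  L1 → I/S/S/I on L1; bus BusRd Flush; mem=51
  op7 P0: load  L1 → S/S/S/I on L1; bus BusRd; mem=51
  op8 P2: load  L1 → S/S/S/I on L1; bus (none); mem=51

bus = BusRd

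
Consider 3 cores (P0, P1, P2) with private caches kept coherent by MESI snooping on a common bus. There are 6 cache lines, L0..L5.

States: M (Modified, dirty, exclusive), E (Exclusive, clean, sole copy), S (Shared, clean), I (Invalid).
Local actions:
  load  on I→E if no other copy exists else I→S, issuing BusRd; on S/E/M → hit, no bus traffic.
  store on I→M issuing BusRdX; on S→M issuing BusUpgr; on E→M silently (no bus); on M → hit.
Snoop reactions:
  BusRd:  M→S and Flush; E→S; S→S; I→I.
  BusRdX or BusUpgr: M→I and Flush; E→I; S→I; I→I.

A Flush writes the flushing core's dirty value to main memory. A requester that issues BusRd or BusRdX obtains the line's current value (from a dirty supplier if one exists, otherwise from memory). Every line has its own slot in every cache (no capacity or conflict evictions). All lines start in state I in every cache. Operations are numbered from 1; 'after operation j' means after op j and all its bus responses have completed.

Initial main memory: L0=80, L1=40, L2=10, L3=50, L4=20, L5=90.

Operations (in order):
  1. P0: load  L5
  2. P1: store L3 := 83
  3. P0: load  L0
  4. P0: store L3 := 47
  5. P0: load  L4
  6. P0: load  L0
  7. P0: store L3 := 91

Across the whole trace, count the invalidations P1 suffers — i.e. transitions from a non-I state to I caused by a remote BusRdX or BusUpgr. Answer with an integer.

  op1 P0: load  L5 → E/I/I on L5; bus BusRd; mem=90
  op2 P1: store L3 := 83 → I/M/I on L3; bus BusRdX; mem=50
  op3 P0: load  L0 → E/I/I on L0; bus BusRd; mem=80
  op4 P0: store L3 := 47 → M/I/I on L3; bus BusRdX Flush; mem=83
  op5 P0: load  L4 → E/I/I on L4; bus BusRd; mem=20
  op6 P0: load  L0 → E/I/I on L0; bus (none); mem=80
  op7 P0: store L3 := 91 → M/I/I on L3; bus (none); mem=83

invalidations = 1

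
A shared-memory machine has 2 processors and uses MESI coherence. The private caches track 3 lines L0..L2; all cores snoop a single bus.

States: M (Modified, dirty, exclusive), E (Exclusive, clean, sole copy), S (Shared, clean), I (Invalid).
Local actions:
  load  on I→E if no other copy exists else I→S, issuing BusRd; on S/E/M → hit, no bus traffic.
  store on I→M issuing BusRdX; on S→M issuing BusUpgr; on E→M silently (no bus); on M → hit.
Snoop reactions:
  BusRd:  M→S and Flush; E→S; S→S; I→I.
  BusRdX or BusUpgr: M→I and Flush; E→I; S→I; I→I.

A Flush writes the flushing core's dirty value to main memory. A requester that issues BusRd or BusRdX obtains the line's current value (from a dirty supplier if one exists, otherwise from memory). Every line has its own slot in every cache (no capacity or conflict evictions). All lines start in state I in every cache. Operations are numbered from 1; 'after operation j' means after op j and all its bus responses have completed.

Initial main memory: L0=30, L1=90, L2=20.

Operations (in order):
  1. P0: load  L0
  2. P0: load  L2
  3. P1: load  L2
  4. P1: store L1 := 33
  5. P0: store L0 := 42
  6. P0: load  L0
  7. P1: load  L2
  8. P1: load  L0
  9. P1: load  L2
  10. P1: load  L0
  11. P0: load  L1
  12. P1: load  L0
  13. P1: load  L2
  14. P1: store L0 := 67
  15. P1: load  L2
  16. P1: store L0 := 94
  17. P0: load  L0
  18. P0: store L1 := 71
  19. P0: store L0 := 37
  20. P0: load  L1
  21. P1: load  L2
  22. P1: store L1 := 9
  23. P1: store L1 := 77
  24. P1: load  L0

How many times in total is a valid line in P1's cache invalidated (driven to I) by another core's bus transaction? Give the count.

step 1: P0: load  L0  ⟶  EI  (L0)  txn=BusRd  M[L0]=30
step 2: P0: load  L2  ⟶  EI  (L2)  txn=BusRd  M[L2]=20
step 3: P1: load  L2  ⟶  SS  (L2)  txn=BusRd  M[L2]=20
step 4: P1: store L1 := 33  ⟶  IM  (L1)  txn=BusRdX  M[L1]=90
step 5: P0: store L0 := 42  ⟶  MI  (L0)  txn=∅  M[L0]=30
step 6: P0: load  L0  ⟶  MI  (L0)  txn=∅  M[L0]=30
step 7: P1: load  L2  ⟶  SS  (L2)  txn=∅  M[L2]=20
step 8: P1: load  L0  ⟶  SS  (L0)  txn=BusRd+Flush  M[L0]=42
step 9: P1: load  L2  ⟶  SS  (L2)  txn=∅  M[L2]=20
step 10: P1: load  L0  ⟶  SS  (L0)  txn=∅  M[L0]=42
step 11: P0: load  L1  ⟶  SS  (L1)  txn=BusRd+Flush  M[L1]=33
step 12: P1: load  L0  ⟶  SS  (L0)  txn=∅  M[L0]=42
step 13: P1: load  L2  ⟶  SS  (L2)  txn=∅  M[L2]=20
step 14: P1: store L0 := 67  ⟶  IM  (L0)  txn=BusUpgr  M[L0]=42
step 15: P1: load  L2  ⟶  SS  (L2)  txn=∅  M[L2]=20
step 16: P1: store L0 := 94  ⟶  IM  (L0)  txn=∅  M[L0]=42
step 17: P0: load  L0  ⟶  SS  (L0)  txn=BusRd+Flush  M[L0]=94
step 18: P0: store L1 := 71  ⟶  MI  (L1)  txn=BusUpgr  M[L1]=33
step 19: P0: store L0 := 37  ⟶  MI  (L0)  txn=BusUpgr  M[L0]=94
step 20: P0: load  L1  ⟶  MI  (L1)  txn=∅  M[L1]=33
step 21: P1: load  L2  ⟶  SS  (L2)  txn=∅  M[L2]=20
step 22: P1: store L1 := 9  ⟶  IM  (L1)  txn=BusRdX+Flush  M[L1]=71
step 23: P1: store L1 := 77  ⟶  IM  (L1)  txn=∅  M[L1]=71
step 24: P1: load  L0  ⟶  SS  (L0)  txn=BusRd+Flush  M[L0]=37

invalidations = 2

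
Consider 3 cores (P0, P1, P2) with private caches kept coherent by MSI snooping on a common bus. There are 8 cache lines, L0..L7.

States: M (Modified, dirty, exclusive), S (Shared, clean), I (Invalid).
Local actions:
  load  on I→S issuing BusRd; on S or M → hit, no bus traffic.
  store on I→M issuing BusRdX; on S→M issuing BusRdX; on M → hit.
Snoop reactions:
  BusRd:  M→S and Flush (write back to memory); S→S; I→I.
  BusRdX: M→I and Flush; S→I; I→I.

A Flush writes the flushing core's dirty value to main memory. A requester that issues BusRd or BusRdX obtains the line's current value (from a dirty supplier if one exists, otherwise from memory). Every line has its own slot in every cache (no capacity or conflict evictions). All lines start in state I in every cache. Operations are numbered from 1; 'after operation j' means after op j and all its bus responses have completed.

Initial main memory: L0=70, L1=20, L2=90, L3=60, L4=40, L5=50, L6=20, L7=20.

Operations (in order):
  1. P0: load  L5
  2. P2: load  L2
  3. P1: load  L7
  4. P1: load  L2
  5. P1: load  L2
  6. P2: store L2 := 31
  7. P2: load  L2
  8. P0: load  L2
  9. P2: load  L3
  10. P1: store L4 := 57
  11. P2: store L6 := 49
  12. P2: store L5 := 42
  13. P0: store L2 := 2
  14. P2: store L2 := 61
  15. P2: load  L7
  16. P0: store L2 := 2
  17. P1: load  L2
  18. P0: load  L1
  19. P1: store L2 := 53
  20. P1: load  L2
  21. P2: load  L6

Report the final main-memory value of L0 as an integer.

memory[L0] = 70

[1] P0: load  L5 | P0:S(50), P1:I, P2:I | bus: BusRd
[2] P2: load  L2 | P0:I, P1:I, P2:S(90) | bus: BusRd
[3] P1: load  L7 | P0:I, P1:S(20), P2:I | bus: BusRd
[4] P1: load  L2 | P0:I, P1:S(90), P2:S(90) | bus: BusRd
[5] P1: load  L2 | P0:I, P1:S(90), P2:S(90) | bus: none
[6] P2: store L2 := 31 | P0:I, P1:I, P2:M(31) | bus: BusRdX
[7] P2: load  L2 | P0:I, P1:I, P2:M(31) | bus: none
[8] P0: load  L2 | P0:S(31), P1:I, P2:S(31) | bus: BusRd,Flush
[9] P2: load  L3 | P0:I, P1:I, P2:S(60) | bus: BusRd
[10] P1: store L4 := 57 | P0:I, P1:M(57), P2:I | bus: BusRdX
[11] P2: store L6 := 49 | P0:I, P1:I, P2:M(49) | bus: BusRdX
[12] P2: store L5 := 42 | P0:I, P1:I, P2:M(42) | bus: BusRdX
[13] P0: store L2 := 2 | P0:M(2), P1:I, P2:I | bus: BusRdX
[14] P2: store L2 := 61 | P0:I, P1:I, P2:M(61) | bus: BusRdX,Flush
[15] P2: load  L7 | P0:I, P1:S(20), P2:S(20) | bus: BusRd
[16] P0: store L2 := 2 | P0:M(2), P1:I, P2:I | bus: BusRdX,Flush
[17] P1: load  L2 | P0:S(2), P1:S(2), P2:I | bus: BusRd,Flush
[18] P0: load  L1 | P0:S(20), P1:I, P2:I | bus: BusRd
[19] P1: store L2 := 53 | P0:I, P1:M(53), P2:I | bus: BusRdX
[20] P1: load  L2 | P0:I, P1:M(53), P2:I | bus: none
[21] P2: load  L6 | P0:I, P1:I, P2:M(49) | bus: none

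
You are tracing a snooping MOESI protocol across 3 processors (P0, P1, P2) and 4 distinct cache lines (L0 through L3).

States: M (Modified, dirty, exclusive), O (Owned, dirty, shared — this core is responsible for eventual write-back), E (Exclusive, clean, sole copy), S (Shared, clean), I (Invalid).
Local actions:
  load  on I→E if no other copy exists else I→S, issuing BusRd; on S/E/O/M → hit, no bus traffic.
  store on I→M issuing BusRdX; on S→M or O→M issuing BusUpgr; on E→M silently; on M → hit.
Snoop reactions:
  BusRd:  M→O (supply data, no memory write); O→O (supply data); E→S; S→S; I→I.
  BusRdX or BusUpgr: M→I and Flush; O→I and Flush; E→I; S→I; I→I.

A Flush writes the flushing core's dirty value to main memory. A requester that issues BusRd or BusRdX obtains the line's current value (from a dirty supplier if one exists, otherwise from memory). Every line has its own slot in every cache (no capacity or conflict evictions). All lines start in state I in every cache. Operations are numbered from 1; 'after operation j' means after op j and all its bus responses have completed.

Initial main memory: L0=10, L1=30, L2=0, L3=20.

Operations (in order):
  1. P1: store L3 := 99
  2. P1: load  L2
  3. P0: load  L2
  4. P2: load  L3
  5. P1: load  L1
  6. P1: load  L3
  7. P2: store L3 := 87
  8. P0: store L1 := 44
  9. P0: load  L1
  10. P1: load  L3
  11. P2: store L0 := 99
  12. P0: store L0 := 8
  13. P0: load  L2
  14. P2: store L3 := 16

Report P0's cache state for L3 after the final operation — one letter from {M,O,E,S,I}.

[1] P1: store L3 := 99 | P0:I, P1:M(99), P2:I | bus: BusRdX
[2] P1: load  L2 | P0:I, P1:E(0), P2:I | bus: BusRd
[3] P0: load  L2 | P0:S(0), P1:S(0), P2:I | bus: BusRd
[4] P2: load  L3 | P0:I, P1:O(99), P2:S(99) | bus: BusRd
[5] P1: load  L1 | P0:I, P1:E(30), P2:I | bus: BusRd
[6] P1: load  L3 | P0:I, P1:O(99), P2:S(99) | bus: none
[7] P2: store L3 := 87 | P0:I, P1:I, P2:M(87) | bus: BusUpgr,Flush
[8] P0: store L1 := 44 | P0:M(44), P1:I, P2:I | bus: BusRdX
[9] P0: load  L1 | P0:M(44), P1:I, P2:I | bus: none
[10] P1: load  L3 | P0:I, P1:S(87), P2:O(87) | bus: BusRd
[11] P2: store L0 := 99 | P0:I, P1:I, P2:M(99) | bus: BusRdX
[12] P0: store L0 := 8 | P0:M(8), P1:I, P2:I | bus: BusRdX,Flush
[13] P0: load  L2 | P0:S(0), P1:S(0), P2:I | bus: none
[14] P2: store L3 := 16 | P0:I, P1:I, P2:M(16) | bus: BusUpgr

state = I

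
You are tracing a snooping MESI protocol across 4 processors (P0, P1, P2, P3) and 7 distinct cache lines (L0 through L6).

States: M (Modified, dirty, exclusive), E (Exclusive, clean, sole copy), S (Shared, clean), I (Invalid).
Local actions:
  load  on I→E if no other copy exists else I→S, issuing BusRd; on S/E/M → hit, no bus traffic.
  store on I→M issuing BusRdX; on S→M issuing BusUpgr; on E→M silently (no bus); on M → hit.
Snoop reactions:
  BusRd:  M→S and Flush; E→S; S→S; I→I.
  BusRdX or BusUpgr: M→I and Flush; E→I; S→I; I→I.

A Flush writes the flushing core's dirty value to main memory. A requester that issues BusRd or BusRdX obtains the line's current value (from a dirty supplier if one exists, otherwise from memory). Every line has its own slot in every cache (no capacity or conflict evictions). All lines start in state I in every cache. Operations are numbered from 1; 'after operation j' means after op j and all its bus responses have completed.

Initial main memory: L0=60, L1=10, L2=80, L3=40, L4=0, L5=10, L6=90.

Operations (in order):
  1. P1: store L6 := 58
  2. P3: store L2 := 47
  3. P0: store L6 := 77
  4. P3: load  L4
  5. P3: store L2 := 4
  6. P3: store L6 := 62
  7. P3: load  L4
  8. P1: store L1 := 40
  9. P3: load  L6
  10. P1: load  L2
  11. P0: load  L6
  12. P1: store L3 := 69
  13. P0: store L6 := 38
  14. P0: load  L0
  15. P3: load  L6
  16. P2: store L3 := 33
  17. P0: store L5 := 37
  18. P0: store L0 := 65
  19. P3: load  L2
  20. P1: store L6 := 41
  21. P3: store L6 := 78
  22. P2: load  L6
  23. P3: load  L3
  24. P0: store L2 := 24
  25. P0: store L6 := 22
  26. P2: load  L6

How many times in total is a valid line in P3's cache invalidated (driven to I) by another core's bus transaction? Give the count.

1. P1: store L6 := 58  bus=[BusRdX]  L6: P0=I P1=M P2=I P3=I  mem[L6]=90
2. P3: store L2 := 47  bus=[BusRdX]  L2: P0=I P1=I P2=I P3=M  mem[L2]=80
3. P0: store L6 := 77  bus=[BusRdX,Flush]  L6: P0=M P1=I P2=I P3=I  mem[L6]=58
4. P3: load  L4  bus=[BusRd]  L4: P0=I P1=I P2=I P3=E  mem[L4]=0
5. P3: store L2 := 4  bus=[-]  L2: P0=I P1=I P2=I P3=M  mem[L2]=80
6. P3: store L6 := 62  bus=[BusRdX,Flush]  L6: P0=I P1=I P2=I P3=M  mem[L6]=77
7. P3: load  L4  bus=[-]  L4: P0=I P1=I P2=I P3=E  mem[L4]=0
8. P1: store L1 := 40  bus=[BusRdX]  L1: P0=I P1=M P2=I P3=I  mem[L1]=10
9. P3: load  L6  bus=[-]  L6: P0=I P1=I P2=I P3=M  mem[L6]=77
10. P1: load  L2  bus=[BusRd,Flush]  L2: P0=I P1=S P2=I P3=S  mem[L2]=4
11. P0: load  L6  bus=[BusRd,Flush]  L6: P0=S P1=I P2=I P3=S  mem[L6]=62
12. P1: store L3 := 69  bus=[BusRdX]  L3: P0=I P1=M P2=I P3=I  mem[L3]=40
13. P0: store L6 := 38  bus=[BusUpgr]  L6: P0=M P1=I P2=I P3=I  mem[L6]=62
14. P0: load  L0  bus=[BusRd]  L0: P0=E P1=I P2=I P3=I  mem[L0]=60
15. P3: load  L6  bus=[BusRd,Flush]  L6: P0=S P1=I P2=I P3=S  mem[L6]=38
16. P2: store L3 := 33  bus=[BusRdX,Flush]  L3: P0=I P1=I P2=M P3=I  mem[L3]=69
17. P0: store L5 := 37  bus=[BusRdX]  L5: P0=M P1=I P2=I P3=I  mem[L5]=10
18. P0: store L0 := 65  bus=[-]  L0: P0=M P1=I P2=I P3=I  mem[L0]=60
19. P3: load  L2  bus=[-]  L2: P0=I P1=S P2=I P3=S  mem[L2]=4
20. P1: store L6 := 41  bus=[BusRdX]  L6: P0=I P1=M P2=I P3=I  mem[L6]=38
21. P3: store L6 := 78  bus=[BusRdX,Flush]  L6: P0=I P1=I P2=I P3=M  mem[L6]=41
22. P2: load  L6  bus=[BusRd,Flush]  L6: P0=I P1=I P2=S P3=S  mem[L6]=78
23. P3: load  L3  bus=[BusRd,Flush]  L3: P0=I P1=I P2=S P3=S  mem[L3]=33
24. P0: store L2 := 24  bus=[BusRdX]  L2: P0=M P1=I P2=I P3=I  mem[L2]=4
25. P0: store L6 := 22  bus=[BusRdX]  L6: P0=M P1=I P2=I P3=I  mem[L6]=78
26. P2: load  L6  bus=[BusRd,Flush]  L6: P0=S P1=I P2=S P3=I  mem[L6]=22

invalidations = 4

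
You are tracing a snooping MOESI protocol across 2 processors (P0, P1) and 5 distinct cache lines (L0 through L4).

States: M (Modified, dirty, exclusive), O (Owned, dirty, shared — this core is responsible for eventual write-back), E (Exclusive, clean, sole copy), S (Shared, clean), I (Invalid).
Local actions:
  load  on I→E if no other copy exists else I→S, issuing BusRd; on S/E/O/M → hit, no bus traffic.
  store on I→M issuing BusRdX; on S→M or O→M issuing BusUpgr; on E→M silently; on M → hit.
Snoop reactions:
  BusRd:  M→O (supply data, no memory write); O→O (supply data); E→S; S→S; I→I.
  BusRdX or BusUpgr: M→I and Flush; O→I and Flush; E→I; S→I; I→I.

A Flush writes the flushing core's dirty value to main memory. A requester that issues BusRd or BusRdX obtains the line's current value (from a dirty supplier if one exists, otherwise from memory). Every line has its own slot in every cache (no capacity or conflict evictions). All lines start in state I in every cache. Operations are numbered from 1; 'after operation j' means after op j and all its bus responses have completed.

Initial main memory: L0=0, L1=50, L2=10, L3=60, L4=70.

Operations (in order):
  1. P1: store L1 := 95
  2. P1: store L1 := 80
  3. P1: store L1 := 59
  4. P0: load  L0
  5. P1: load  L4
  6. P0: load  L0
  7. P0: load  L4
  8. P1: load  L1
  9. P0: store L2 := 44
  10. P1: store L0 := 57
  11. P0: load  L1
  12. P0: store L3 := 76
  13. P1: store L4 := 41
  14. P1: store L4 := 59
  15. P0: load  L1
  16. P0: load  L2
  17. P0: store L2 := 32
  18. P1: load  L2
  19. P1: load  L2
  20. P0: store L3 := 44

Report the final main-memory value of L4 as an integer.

  op1 P1: store L1 := 95 → I/M on L1; bus BusRdX; mem=50
  op2 P1: store L1 := 80 → I/M on L1; bus (none); mem=50
  op3 P1: store L1 := 59 → I/M on L1; bus (none); mem=50
  op4 P0: load  L0 → E/I on L0; bus BusRd; mem=0
  op5 P1: load  L4 → I/E on L4; bus BusRd; mem=70
  op6 P0: load  L0 → E/I on L0; bus (none); mem=0
  op7 P0: load  L4 → S/S on L4; bus BusRd; mem=70
  op8 P1: load  L1 → I/M on L1; bus (none); mem=50
  op9 P0: store L2 := 44 → M/I on L2; bus BusRdX; mem=10
  op10 P1: store L0 := 57 → I/M on L0; bus BusRdX; mem=0
  op11 P0: load  L1 → S/O on L1; bus BusRd; mem=50
  op12 P0: store L3 := 76 → M/I on L3; bus BusRdX; mem=60
  op13 P1: store L4 := 41 → I/M on L4; bus BusUpgr; mem=70
  op14 P1: store L4 := 59 → I/M on L4; bus (none); mem=70
  op15 P0: load  L1 → S/O on L1; bus (none); mem=50
  op16 P0: load  L2 → M/I on L2; bus (none); mem=10
  op17 P0: store L2 := 32 → M/I on L2; bus (none); mem=10
  op18 P1: load  L2 → O/S on L2; bus BusRd; mem=10
  op19 P1: load  L2 → O/S on L2; bus (none); mem=10
  op20 P0: store L3 := 44 → M/I on L3; bus (none); mem=60

memory[L4] = 70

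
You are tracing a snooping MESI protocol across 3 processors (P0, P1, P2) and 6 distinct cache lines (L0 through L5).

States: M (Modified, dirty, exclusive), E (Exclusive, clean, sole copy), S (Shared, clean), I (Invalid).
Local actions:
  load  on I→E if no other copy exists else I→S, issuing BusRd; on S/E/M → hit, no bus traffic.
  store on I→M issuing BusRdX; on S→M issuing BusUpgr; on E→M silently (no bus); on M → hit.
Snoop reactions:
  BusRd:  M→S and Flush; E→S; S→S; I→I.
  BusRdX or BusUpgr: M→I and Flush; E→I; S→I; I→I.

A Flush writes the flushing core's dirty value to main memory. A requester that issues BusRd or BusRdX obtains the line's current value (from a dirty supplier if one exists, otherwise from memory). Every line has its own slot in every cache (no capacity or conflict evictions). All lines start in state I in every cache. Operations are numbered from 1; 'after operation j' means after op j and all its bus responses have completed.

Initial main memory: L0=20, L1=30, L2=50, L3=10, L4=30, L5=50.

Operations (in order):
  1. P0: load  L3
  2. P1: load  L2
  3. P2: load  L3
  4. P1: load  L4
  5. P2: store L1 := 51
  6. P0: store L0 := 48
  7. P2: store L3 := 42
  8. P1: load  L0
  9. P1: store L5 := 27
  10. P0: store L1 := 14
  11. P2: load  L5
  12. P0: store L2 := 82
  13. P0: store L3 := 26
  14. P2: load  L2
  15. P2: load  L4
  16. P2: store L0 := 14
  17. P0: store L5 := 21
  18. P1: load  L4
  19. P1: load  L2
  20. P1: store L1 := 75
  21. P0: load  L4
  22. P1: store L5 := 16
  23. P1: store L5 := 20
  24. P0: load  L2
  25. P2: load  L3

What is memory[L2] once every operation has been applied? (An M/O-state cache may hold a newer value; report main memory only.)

memory[L2] = 82

step 1: P0: load  L3  ⟶  EII  (L3)  txn=BusRd  M[L3]=10
step 2: P1: load  L2  ⟶  IEI  (L2)  txn=BusRd  M[L2]=50
step 3: P2: load  L3  ⟶  SIS  (L3)  txn=BusRd  M[L3]=10
step 4: P1: load  L4  ⟶  IEI  (L4)  txn=BusRd  M[L4]=30
step 5: P2: store L1 := 51  ⟶  IIM  (L1)  txn=BusRdX  M[L1]=30
step 6: P0: store L0 := 48  ⟶  MII  (L0)  txn=BusRdX  M[L0]=20
step 7: P2: store L3 := 42  ⟶  IIM  (L3)  txn=BusUpgr  M[L3]=10
step 8: P1: load  L0  ⟶  SSI  (L0)  txn=BusRd+Flush  M[L0]=48
step 9: P1: store L5 := 27  ⟶  IMI  (L5)  txn=BusRdX  M[L5]=50
step 10: P0: store L1 := 14  ⟶  MII  (L1)  txn=BusRdX+Flush  M[L1]=51
step 11: P2: load  L5  ⟶  ISS  (L5)  txn=BusRd+Flush  M[L5]=27
step 12: P0: store L2 := 82  ⟶  MII  (L2)  txn=BusRdX  M[L2]=50
step 13: P0: store L3 := 26  ⟶  MII  (L3)  txn=BusRdX+Flush  M[L3]=42
step 14: P2: load  L2  ⟶  SIS  (L2)  txn=BusRd+Flush  M[L2]=82
step 15: P2: load  L4  ⟶  ISS  (L4)  txn=BusRd  M[L4]=30
step 16: P2: store L0 := 14  ⟶  IIM  (L0)  txn=BusRdX  M[L0]=48
step 17: P0: store L5 := 21  ⟶  MII  (L5)  txn=BusRdX  M[L5]=27
step 18: P1: load  L4  ⟶  ISS  (L4)  txn=∅  M[L4]=30
step 19: P1: load  L2  ⟶  SSS  (L2)  txn=BusRd  M[L2]=82
step 20: P1: store L1 := 75  ⟶  IMI  (L1)  txn=BusRdX+Flush  M[L1]=14
step 21: P0: load  L4  ⟶  SSS  (L4)  txn=BusRd  M[L4]=30
step 22: P1: store L5 := 16  ⟶  IMI  (L5)  txn=BusRdX+Flush  M[L5]=21
step 23: P1: store L5 := 20  ⟶  IMI  (L5)  txn=∅  M[L5]=21
step 24: P0: load  L2  ⟶  SSS  (L2)  txn=∅  M[L2]=82
step 25: P2: load  L3  ⟶  SIS  (L3)  txn=BusRd+Flush  M[L3]=26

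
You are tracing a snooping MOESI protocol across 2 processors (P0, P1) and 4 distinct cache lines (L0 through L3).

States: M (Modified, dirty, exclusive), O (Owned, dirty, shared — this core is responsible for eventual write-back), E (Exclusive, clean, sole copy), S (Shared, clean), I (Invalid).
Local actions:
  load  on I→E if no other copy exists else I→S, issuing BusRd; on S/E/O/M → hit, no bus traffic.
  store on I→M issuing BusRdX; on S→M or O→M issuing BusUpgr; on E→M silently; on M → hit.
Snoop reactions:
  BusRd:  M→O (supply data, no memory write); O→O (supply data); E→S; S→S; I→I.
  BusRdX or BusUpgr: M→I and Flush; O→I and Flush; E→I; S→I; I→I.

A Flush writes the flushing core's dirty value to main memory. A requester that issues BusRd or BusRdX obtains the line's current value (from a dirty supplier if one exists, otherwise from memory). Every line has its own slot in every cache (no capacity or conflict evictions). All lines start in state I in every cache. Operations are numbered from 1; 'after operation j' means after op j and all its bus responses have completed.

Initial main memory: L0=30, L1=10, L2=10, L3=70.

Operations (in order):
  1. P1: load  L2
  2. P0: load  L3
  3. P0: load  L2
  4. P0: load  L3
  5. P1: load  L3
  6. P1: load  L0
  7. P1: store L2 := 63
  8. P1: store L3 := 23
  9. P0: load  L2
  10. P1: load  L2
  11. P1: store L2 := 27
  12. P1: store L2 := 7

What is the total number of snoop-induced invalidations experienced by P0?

invalidations = 3

1. P1: load  L2  bus=[BusRd]  L2: P0=I P1=E  mem[L2]=10
2. P0: load  L3  bus=[BusRd]  L3: P0=E P1=I  mem[L3]=70
3. P0: load  L2  bus=[BusRd]  L2: P0=S P1=S  mem[L2]=10
4. P0: load  L3  bus=[-]  L3: P0=E P1=I  mem[L3]=70
5. P1: load  L3  bus=[BusRd]  L3: P0=S P1=S  mem[L3]=70
6. P1: load  L0  bus=[BusRd]  L0: P0=I P1=E  mem[L0]=30
7. P1: store L2 := 63  bus=[BusUpgr]  L2: P0=I P1=M  mem[L2]=10
8. P1: store L3 := 23  bus=[BusUpgr]  L3: P0=I P1=M  mem[L3]=70
9. P0: load  L2  bus=[BusRd]  L2: P0=S P1=O  mem[L2]=10
10. P1: load  L2  bus=[-]  L2: P0=S P1=O  mem[L2]=10
11. P1: store L2 := 27  bus=[BusUpgr]  L2: P0=I P1=M  mem[L2]=10
12. P1: store L2 := 7  bus=[-]  L2: P0=I P1=M  mem[L2]=10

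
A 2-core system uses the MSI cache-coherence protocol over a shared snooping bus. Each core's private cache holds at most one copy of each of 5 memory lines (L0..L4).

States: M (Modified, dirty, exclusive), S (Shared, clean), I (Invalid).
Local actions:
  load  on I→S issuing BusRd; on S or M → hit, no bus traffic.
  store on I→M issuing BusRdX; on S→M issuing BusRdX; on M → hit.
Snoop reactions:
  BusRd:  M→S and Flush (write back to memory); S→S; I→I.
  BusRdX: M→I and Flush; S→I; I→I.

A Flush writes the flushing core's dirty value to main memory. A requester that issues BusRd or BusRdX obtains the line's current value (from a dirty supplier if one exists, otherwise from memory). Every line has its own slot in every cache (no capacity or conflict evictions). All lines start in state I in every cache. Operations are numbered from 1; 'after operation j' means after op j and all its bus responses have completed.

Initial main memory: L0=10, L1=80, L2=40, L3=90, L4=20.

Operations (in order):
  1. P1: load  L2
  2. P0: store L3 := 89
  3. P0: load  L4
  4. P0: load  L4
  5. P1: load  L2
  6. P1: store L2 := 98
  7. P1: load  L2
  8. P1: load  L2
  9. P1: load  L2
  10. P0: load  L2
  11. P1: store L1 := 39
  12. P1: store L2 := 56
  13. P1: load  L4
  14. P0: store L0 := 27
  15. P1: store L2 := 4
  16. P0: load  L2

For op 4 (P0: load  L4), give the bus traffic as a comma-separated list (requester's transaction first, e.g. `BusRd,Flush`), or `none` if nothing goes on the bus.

bus = none

step 1: P1: load  L2  ⟶  IS  (L2)  txn=BusRd  M[L2]=40
step 2: P0: store L3 := 89  ⟶  MI  (L3)  txn=BusRdX  M[L3]=90
step 3: P0: load  L4  ⟶  SI  (L4)  txn=BusRd  M[L4]=20
step 4: P0: load  L4  ⟶  SI  (L4)  txn=∅  M[L4]=20
step 5: P1: load  L2  ⟶  IS  (L2)  txn=∅  M[L2]=40
step 6: P1: store L2 := 98  ⟶  IM  (L2)  txn=BusRdX  M[L2]=40
step 7: P1: load  L2  ⟶  IM  (L2)  txn=∅  M[L2]=40
step 8: P1: load  L2  ⟶  IM  (L2)  txn=∅  M[L2]=40
step 9: P1: load  L2  ⟶  IM  (L2)  txn=∅  M[L2]=40
step 10: P0: load  L2  ⟶  SS  (L2)  txn=BusRd+Flush  M[L2]=98
step 11: P1: store L1 := 39  ⟶  IM  (L1)  txn=BusRdX  M[L1]=80
step 12: P1: store L2 := 56  ⟶  IM  (L2)  txn=BusRdX  M[L2]=98
step 13: P1: load  L4  ⟶  SS  (L4)  txn=BusRd  M[L4]=20
step 14: P0: store L0 := 27  ⟶  MI  (L0)  txn=BusRdX  M[L0]=10
step 15: P1: store L2 := 4  ⟶  IM  (L2)  txn=∅  M[L2]=98
step 16: P0: load  L2  ⟶  SS  (L2)  txn=BusRd+Flush  M[L2]=4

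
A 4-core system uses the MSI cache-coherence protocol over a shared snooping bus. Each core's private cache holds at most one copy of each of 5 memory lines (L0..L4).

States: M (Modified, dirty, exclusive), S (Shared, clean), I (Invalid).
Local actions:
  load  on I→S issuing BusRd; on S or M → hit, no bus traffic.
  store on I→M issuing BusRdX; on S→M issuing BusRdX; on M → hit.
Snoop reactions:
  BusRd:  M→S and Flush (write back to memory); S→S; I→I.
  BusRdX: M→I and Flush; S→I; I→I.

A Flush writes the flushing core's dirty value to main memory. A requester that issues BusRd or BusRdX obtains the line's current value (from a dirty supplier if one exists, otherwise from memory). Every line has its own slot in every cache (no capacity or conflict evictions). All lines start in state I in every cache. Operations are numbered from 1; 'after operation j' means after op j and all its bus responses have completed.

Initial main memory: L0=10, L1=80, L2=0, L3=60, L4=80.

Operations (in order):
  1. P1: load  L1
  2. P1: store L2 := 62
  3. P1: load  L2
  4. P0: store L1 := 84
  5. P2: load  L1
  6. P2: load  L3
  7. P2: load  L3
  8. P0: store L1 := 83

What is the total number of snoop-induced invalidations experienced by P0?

step 1: P1: load  L1  ⟶  ISII  (L1)  txn=BusRd  M[L1]=80
step 2: P1: store L2 := 62  ⟶  IMII  (L2)  txn=BusRdX  M[L2]=0
step 3: P1: load  L2  ⟶  IMII  (L2)  txn=∅  M[L2]=0
step 4: P0: store L1 := 84  ⟶  MIII  (L1)  txn=BusRdX  M[L1]=80
step 5: P2: load  L1  ⟶  SISI  (L1)  txn=BusRd+Flush  M[L1]=84
step 6: P2: load  L3  ⟶  IISI  (L3)  txn=BusRd  M[L3]=60
step 7: P2: load  L3  ⟶  IISI  (L3)  txn=∅  M[L3]=60
step 8: P0: store L1 := 83  ⟶  MIII  (L1)  txn=BusRdX  M[L1]=84

invalidations = 0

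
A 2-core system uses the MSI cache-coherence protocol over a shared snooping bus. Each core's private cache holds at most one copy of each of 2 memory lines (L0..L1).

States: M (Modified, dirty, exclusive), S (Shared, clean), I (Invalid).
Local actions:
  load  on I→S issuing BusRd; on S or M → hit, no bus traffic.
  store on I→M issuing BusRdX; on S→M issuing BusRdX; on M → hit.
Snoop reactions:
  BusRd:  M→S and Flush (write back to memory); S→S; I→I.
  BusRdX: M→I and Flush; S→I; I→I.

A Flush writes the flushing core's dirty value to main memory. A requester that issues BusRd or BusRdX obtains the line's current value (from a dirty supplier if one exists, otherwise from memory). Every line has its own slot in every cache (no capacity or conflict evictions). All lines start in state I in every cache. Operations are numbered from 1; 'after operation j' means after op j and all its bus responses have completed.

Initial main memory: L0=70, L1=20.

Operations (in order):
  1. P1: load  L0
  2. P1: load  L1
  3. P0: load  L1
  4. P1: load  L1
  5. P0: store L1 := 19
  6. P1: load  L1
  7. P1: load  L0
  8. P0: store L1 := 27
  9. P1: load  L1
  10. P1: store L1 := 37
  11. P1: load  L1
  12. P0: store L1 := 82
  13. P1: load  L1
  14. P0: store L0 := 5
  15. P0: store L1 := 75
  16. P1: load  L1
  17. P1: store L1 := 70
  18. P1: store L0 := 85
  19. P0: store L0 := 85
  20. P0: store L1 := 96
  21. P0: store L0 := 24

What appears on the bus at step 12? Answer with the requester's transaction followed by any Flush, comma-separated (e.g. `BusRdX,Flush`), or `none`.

bus = BusRdX,Flush

1. P1: load  L0  bus=[BusRd]  L0: P0=I P1=S  mem[L0]=70
2. P1: load  L1  bus=[BusRd]  L1: P0=I P1=S  mem[L1]=20
3. P0: load  L1  bus=[BusRd]  L1: P0=S P1=S  mem[L1]=20
4. P1: load  L1  bus=[-]  L1: P0=S P1=S  mem[L1]=20
5. P0: store L1 := 19  bus=[BusRdX]  L1: P0=M P1=I  mem[L1]=20
6. P1: load  L1  bus=[BusRd,Flush]  L1: P0=S P1=S  mem[L1]=19
7. P1: load  L0  bus=[-]  L0: P0=I P1=S  mem[L0]=70
8. P0: store L1 := 27  bus=[BusRdX]  L1: P0=M P1=I  mem[L1]=19
9. P1: load  L1  bus=[BusRd,Flush]  L1: P0=S P1=S  mem[L1]=27
10. P1: store L1 := 37  bus=[BusRdX]  L1: P0=I P1=M  mem[L1]=27
11. P1: load  L1  bus=[-]  L1: P0=I P1=M  mem[L1]=27
12. P0: store L1 := 82  bus=[BusRdX,Flush]  L1: P0=M P1=I  mem[L1]=37
13. P1: load  L1  bus=[BusRd,Flush]  L1: P0=S P1=S  mem[L1]=82
14. P0: store L0 := 5  bus=[BusRdX]  L0: P0=M P1=I  mem[L0]=70
15. P0: store L1 := 75  bus=[BusRdX]  L1: P0=M P1=I  mem[L1]=82
16. P1: load  L1  bus=[BusRd,Flush]  L1: P0=S P1=S  mem[L1]=75
17. P1: store L1 := 70  bus=[BusRdX]  L1: P0=I P1=M  mem[L1]=75
18. P1: store L0 := 85  bus=[BusRdX,Flush]  L0: P0=I P1=M  mem[L0]=5
19. P0: store L0 := 85  bus=[BusRdX,Flush]  L0: P0=M P1=I  mem[L0]=85
20. P0: store L1 := 96  bus=[BusRdX,Flush]  L1: P0=M P1=I  mem[L1]=70
21. P0: store L0 := 24  bus=[-]  L0: P0=M P1=I  mem[L0]=85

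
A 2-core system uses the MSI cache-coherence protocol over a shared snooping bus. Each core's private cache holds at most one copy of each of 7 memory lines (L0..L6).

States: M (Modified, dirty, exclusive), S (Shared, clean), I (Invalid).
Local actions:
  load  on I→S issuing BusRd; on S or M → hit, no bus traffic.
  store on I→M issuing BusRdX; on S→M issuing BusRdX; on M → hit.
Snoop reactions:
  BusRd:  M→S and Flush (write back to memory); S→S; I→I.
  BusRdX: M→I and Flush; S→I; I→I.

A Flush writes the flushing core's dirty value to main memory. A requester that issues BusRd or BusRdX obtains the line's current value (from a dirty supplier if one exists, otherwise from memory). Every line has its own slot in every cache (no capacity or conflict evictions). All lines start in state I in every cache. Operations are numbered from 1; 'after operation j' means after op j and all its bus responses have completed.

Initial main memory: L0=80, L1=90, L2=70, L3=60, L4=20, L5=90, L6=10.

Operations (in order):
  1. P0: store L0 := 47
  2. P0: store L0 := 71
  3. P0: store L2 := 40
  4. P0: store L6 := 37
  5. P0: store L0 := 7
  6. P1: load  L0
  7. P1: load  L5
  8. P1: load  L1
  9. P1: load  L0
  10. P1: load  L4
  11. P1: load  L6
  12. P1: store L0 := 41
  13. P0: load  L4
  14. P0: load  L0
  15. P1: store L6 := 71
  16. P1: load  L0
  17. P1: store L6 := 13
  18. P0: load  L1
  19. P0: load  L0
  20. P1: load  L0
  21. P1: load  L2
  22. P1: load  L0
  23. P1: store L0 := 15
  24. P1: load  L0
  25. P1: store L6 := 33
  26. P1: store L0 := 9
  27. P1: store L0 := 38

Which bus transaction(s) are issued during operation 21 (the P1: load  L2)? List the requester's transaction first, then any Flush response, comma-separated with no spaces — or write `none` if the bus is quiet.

bus = BusRd,Flush

  op1 P0: store L0 := 47 → M/I on L0; bus BusRdX; mem=80
  op2 P0: store L0 := 71 → M/I on L0; bus (none); mem=80
  op3 P0: store L2 := 40 → M/I on L2; bus BusRdX; mem=70
  op4 P0: store L6 := 37 → M/I on L6; bus BusRdX; mem=10
  op5 P0: store L0 := 7 → M/I on L0; bus (none); mem=80
  op6 P1: load  L0 → S/S on L0; bus BusRd Flush; mem=7
  op7 P1: load  L5 → I/S on L5; bus BusRd; mem=90
  op8 P1: load  L1 → I/S on L1; bus BusRd; mem=90
  op9 P1: load  L0 → S/S on L0; bus (none); mem=7
  op10 P1: load  L4 → I/S on L4; bus BusRd; mem=20
  op11 P1: load  L6 → S/S on L6; bus BusRd Flush; mem=37
  op12 P1: store L0 := 41 → I/M on L0; bus BusRdX; mem=7
  op13 P0: load  L4 → S/S on L4; bus BusRd; mem=20
  op14 P0: load  L0 → S/S on L0; bus BusRd Flush; mem=41
  op15 P1: store L6 := 71 → I/M on L6; bus BusRdX; mem=37
  op16 P1: load  L0 → S/S on L0; bus (none); mem=41
  op17 P1: store L6 := 13 → I/M on L6; bus (none); mem=37
  op18 P0: load  L1 → S/S on L1; bus BusRd; mem=90
  op19 P0: load  L0 → S/S on L0; bus (none); mem=41
  op20 P1: load  L0 → S/S on L0; bus (none); mem=41
  op21 P1: load  L2 → S/S on L2; bus BusRd Flush; mem=40
  op22 P1: load  L0 → S/S on L0; bus (none); mem=41
  op23 P1: store L0 := 15 → I/M on L0; bus BusRdX; mem=41
  op24 P1: load  L0 → I/M on L0; bus (none); mem=41
  op25 P1: store L6 := 33 → I/M on L6; bus (none); mem=37
  op26 P1: store L0 := 9 → I/M on L0; bus (none); mem=41
  op27 P1: store L0 := 38 → I/M on L0; bus (none); mem=41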